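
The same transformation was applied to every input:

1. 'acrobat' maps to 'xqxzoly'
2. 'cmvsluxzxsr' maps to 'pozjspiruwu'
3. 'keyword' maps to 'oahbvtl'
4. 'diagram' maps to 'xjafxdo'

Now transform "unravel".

birkoxs

Looking at the pairs, the operation is to shift every letter 3 places backward in the alphabet (wrapping around), then move the last 2 characters to the front (rotate right by 2).
Doing the same to "unravel": "birkoxs".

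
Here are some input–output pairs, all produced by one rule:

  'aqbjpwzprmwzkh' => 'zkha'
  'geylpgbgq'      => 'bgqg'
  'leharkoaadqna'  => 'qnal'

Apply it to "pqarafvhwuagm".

Looking at the pairs, the operation is to move the last 3 characters to the front (rotate right by 3), then keep only the first 4 characters.
"pqarafvhwuagm" → "agmpqarafvhwu" → "agmp".

agmp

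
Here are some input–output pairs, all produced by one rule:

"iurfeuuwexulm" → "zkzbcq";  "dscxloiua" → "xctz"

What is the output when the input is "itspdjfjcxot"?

yuoocy

What's happening: shift every letter 5 places forward in the alphabet (wrapping around), then keep every other character starting from the second (positions 2nd, 4th, 6th, ...).
On "itspdjfjcxot" that produces "yuoocy".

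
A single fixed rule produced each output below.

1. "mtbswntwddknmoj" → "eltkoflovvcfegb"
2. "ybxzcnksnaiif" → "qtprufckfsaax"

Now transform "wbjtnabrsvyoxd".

Looking at the pairs, the operation is to shift every letter 8 places backward in the alphabet (wrapping around).
On "wbjtnabrsvyoxd" that produces "otblfstjknqgpv".

otblfstjknqgpv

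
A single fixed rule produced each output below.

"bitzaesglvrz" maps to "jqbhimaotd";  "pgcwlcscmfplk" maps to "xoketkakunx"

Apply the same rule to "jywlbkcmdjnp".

What's happening: delete the last 2 characters, then shift every letter 8 places forward in the alphabet (wrapping around).
On "jywlbkcmdjnp": the first step gives "jywlbkcmdj", and the second then gives "rgetjskulr".

rgetjskulr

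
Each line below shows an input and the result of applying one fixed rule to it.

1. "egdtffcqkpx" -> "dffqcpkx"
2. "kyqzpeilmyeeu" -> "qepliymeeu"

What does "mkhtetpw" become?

Looking at the pairs, the operation is to swap each adjacent pair of characters (1↔2, 3↔4, ...), then delete the first 3 characters.
"mkhtetpw" → "kmthtewp" → "htewp".
(Check on "kyqzpeilmyeeu": → "ykzqepliymeeu" → "qepliymeeu" ✓)

htewp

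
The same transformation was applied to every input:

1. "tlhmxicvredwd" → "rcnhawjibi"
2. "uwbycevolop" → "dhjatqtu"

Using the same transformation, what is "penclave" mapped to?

hqfaj

What's happening: delete the first 3 characters, then shift every letter 5 places forward in the alphabet (wrapping around).
Starting from "penclave": after the first operation, "clave"; after the second, "hqfaj".
(Check on "uwbycevolop": → "ycevolop" → "dhjatqtu" ✓)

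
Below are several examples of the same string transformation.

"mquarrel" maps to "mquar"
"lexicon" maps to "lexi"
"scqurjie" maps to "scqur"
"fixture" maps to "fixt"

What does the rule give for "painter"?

The rule is to delete the last 3 characters.
For "painter" the result is "pain".

pain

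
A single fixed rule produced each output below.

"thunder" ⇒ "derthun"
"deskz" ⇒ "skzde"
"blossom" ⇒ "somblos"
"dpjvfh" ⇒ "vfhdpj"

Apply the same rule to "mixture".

uremixt

In each case the input is transformed by: move the last 3 characters to the front (rotate right by 3).
So "mixture" becomes "uremixt".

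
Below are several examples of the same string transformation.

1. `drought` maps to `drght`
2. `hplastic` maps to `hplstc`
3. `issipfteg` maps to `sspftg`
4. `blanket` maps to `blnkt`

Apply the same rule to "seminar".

smnr

The pattern: remove every vowel.
Doing the same to "seminar": "smnr".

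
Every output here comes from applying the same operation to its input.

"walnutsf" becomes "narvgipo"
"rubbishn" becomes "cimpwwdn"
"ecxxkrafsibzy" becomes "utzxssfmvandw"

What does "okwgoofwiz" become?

What's happening: shift every letter 5 places backward in the alphabet (wrapping around), then move the last 2 characters to the front (rotate right by 2).
"okwgoofwiz" → "jfrbjjardu" → "dujfrbjjar".

dujfrbjjar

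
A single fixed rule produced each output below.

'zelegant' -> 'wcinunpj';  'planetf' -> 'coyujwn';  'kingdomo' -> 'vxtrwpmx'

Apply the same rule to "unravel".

Each output is the input with this applied: shift every letter 9 places forward in the alphabet (wrapping around), then move the last 2 characters to the front (rotate right by 2).
Applying that to "unravel" gives "nudwaje".
(Check on "planetf": → "yujwnco" → "coyujwn" ✓)

nudwaje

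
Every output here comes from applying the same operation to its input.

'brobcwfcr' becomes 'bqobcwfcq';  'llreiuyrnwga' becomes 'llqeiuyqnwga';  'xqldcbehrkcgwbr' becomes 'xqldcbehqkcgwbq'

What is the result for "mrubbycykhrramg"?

mqubbycykhqqamg

Each output is the input with this applied: replace every "r" with "q".
"mrubbycykhrramg" → "mqubbycykhqqamg".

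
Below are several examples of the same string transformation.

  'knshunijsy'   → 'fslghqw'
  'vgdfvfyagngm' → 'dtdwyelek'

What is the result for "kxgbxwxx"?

zvuvv

The rule is to shift every letter 2 places backward in the alphabet (wrapping around), then delete the first 3 characters.
"kxgbxwxx" → "zvuvv".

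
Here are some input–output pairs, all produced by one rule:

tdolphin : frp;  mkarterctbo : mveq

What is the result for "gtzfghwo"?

The pattern: shift every letter 2 places forward in the alphabet (wrapping around), then keep one character in every 3, starting at position 2 (positions 2nd, 5th, 8th, ...).
On "gtzfghwo" that produces "viq".
(Check on "tdolphin": → "vfqnrjkp" → "frp" ✓)

viq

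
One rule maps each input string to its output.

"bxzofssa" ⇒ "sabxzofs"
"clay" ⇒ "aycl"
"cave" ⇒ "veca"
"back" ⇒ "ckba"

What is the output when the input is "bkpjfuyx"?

yxbkpjfu

What's happening: move the last 2 characters to the front (rotate right by 2).
Doing the same to "bkpjfuyx": "yxbkpjfu".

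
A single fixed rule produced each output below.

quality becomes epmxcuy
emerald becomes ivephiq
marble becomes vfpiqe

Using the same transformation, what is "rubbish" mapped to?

What's happening: move the first 2 characters to the end (rotate left by 2), then shift every letter 4 places forward in the alphabet (wrapping around).
"rubbish" → "ffmwlvy".

ffmwlvy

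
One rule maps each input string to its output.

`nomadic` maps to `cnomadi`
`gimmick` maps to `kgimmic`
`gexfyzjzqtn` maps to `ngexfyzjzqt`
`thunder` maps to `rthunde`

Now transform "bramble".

ebrambl

The transformation: move the last character to the front.
On "bramble" that produces "ebrambl".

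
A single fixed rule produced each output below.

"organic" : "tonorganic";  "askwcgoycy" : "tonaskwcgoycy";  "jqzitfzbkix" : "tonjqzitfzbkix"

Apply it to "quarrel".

tonquarrel

Looking at the pairs, the operation is to prepend "ton".
On "quarrel" that produces "tonquarrel".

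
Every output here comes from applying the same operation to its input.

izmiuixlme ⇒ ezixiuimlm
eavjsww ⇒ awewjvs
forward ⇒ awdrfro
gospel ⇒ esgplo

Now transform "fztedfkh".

dzetfkfh

The rule is to sort the characters into alphabetical order, then take characters alternately from the front and the back (1st, last, 2nd, 2nd-last, ...).
For "fztedfkh" the result is "dzetfkfh".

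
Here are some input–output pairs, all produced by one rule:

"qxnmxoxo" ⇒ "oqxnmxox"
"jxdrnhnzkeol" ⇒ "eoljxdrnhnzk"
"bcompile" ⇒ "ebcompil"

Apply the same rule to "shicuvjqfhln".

Rule — move the first 3 characters to the end (rotate left by 3), then swap the front and back halves of the string.
Working it through for "shicuvjqfhln": intermediate "cuvjqfhlnshi", final "hlnshicuvjqf".

hlnshicuvjqf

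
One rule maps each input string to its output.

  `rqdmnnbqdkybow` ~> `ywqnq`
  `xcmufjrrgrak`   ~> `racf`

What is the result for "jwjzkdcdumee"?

The rule is to keep one character in every 3, starting at position 2 (positions 2nd, 5th, 8th, ...), then move the last 2 characters to the front (rotate right by 2).
For "jwjzkdcdumee" the result is "dewk".

dewk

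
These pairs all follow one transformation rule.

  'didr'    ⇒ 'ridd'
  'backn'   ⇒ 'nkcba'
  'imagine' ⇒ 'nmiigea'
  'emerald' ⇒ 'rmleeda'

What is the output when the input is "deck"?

The transformation: sort the characters into reverse alphabetical order.
For "deck" the result is "kedc".

kedc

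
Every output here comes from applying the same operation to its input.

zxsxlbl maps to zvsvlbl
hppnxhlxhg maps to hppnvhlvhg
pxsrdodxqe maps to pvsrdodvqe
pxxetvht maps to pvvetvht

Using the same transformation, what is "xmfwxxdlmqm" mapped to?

vmfwvvdlmqm

The transformation: replace every "x" with "v".
For "xmfwxxdlmqm" the result is "vmfwvvdlmqm".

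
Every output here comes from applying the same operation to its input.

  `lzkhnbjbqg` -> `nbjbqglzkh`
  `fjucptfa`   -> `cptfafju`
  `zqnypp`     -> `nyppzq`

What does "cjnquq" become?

nquqcj

The transformation: move the last character to the front, then swap the front and back halves of the string.
Applying that to "cjnquq" gives "nquqcj".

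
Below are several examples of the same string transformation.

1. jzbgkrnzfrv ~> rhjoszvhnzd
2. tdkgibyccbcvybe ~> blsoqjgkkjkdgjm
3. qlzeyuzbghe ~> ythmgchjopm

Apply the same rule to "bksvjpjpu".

Each output is the input with this applied: shift every letter 8 places forward in the alphabet (wrapping around).
So "bksvjpjpu" becomes "jsadrxrxc".

jsadrxrxc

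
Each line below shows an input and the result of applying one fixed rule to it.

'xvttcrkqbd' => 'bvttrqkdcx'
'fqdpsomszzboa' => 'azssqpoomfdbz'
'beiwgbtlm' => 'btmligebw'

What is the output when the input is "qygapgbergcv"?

avrqpgggecby

The transformation: sort the characters into reverse alphabetical order, then swap the first and last characters.
On "qygapgbergcv": the first step gives "yvrqpgggecba", and the second then gives "avrqpgggecby".
(Check on "fqdpsomszzboa": → "zzssqpoomfdba" → "azssqpoomfdbz" ✓)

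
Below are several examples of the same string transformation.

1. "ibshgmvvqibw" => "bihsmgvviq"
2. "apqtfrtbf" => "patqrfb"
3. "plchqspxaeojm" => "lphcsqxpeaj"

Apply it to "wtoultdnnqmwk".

twuotlndqnw

What's happening: swap each adjacent pair of characters (1↔2, 3↔4, ...), then delete the last 2 characters.
Applying both steps to "wtoultdnnqmwk": "twuotlndqnwmk", then "twuotlndqnw".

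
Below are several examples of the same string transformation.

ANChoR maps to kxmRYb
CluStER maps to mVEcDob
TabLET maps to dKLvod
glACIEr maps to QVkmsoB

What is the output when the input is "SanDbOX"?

cKXnLyh

In each case the input is transformed by: shift every letter 10 places forward in the alphabet (wrapping around), then flip the case of every letter.
Working it through for "SanDbOX": intermediate "CkxNlYH", final "cKXnLyh".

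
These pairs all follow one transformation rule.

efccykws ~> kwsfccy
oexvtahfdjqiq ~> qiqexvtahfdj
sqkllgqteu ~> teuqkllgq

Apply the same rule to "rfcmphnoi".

noifcmph

The pattern: delete the first character, then move the last 3 characters to the front (rotate right by 3).
On "rfcmphnoi": the first step gives "fcmphnoi", and the second then gives "noifcmph".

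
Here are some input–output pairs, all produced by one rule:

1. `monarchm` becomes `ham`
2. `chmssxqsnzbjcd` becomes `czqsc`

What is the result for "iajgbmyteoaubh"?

Rule — reverse the string, then keep one character in every 3, starting at position 2 (positions 2nd, 5th, 8th, ...).
Starting from "iajgbmyteoaubh": after the first operation, "hbuaoetymbgjai"; after the second, "boygi".

boygi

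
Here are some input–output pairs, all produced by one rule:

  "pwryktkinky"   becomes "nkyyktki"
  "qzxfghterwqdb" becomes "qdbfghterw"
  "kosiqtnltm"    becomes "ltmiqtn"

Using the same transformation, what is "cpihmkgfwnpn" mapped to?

What's happening: delete the first 3 characters, then move the last 3 characters to the front (rotate right by 3).
Applying both steps to "cpihmkgfwnpn": "hmkgfwnpn", then "npnhmkgfw".

npnhmkgfw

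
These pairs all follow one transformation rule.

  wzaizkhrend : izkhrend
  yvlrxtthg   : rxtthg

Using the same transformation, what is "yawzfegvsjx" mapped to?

Each output is the input with this applied: delete the first 3 characters.
Applying that to "yawzfegvsjx" gives "zfegvsjx".

zfegvsjx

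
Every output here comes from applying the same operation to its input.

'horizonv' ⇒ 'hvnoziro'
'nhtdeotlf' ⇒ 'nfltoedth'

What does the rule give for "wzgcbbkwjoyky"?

wykyojwkbbcgz

What's happening: reverse the string, then move the last character to the front.
Working it through for "wzgcbbkwjoyky": intermediate "ykyojwkbbcgzw", final "wykyojwkbbcgz".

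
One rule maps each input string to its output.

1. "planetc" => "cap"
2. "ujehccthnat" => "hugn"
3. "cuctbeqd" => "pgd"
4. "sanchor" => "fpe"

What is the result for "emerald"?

Rule — shift every letter 13 places forward in the alphabet (wrapping around) — i.e. ROT13, then keep one character in every 3, starting at position 1 (positions 1st, 4th, 7th, ...).
Starting from "emerald": after the first operation, "rzrenyq"; after the second, "req".

req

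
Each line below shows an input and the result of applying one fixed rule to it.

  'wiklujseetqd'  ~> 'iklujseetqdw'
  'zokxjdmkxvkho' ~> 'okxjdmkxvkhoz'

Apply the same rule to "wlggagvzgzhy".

In each case the input is transformed by: move the first character to the end.
"wlggagvzgzhy" → "lggagvzgzhyw".

lggagvzgzhyw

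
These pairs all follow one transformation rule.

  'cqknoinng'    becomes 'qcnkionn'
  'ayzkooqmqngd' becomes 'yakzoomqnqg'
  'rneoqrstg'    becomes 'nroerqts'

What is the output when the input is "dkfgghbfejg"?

Looking at the pairs, the operation is to delete the last character, then swap each adjacent pair of characters (1↔2, 3↔4, ...).
Doing the same to "dkfgghbfejg": "kdgfhgfbje".

kdgfhgfbje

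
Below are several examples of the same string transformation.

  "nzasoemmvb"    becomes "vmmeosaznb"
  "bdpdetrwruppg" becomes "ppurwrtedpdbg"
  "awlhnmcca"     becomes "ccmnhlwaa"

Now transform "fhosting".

nitsohfg

Looking at the pairs, the operation is to move the last character to the front, then reverse the string.
For "fhosting", step one produces "gfhostin"; step two turns that into "nitsohfg".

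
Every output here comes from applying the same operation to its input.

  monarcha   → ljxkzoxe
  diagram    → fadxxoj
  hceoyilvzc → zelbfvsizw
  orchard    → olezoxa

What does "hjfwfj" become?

getcgc

Each output is the input with this applied: shift every letter 3 places backward in the alphabet (wrapping around), then swap each adjacent pair of characters (1↔2, 3↔4, ...).
On "hjfwfj": the first step gives "egctcg", and the second then gives "getcgc".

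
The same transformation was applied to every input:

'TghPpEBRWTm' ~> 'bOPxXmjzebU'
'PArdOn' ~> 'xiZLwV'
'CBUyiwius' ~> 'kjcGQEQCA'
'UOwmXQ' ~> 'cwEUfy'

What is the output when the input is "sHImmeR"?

Rule — flip the case of every letter, then shift every letter 8 places forward in the alphabet (wrapping around).
Working it through for "sHImmeR": intermediate "ShiMMEr", final "ApqUUMz".
(Check on "PArdOn": → "paRDoN" → "xiZLwV" ✓)

ApqUUMz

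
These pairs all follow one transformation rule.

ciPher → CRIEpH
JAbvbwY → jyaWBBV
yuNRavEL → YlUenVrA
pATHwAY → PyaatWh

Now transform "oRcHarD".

The transformation: flip the case of every letter, then take characters alternately from the front and the back (1st, last, 2nd, 2nd-last, ...).
So "oRcHarD" becomes "OdrRCAh".
(Check on "yuNRavEL": → "YUnrAVel" → "YlUenVrA" ✓)

OdrRCAh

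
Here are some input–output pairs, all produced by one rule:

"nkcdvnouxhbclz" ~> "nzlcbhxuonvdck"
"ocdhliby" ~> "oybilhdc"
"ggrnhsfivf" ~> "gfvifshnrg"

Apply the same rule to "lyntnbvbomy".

lymobvbntny

In each case the input is transformed by: move the first character to the end, then reverse the string.
"lyntnbvbomy" → "yntnbvbomyl" → "lymobvbntny".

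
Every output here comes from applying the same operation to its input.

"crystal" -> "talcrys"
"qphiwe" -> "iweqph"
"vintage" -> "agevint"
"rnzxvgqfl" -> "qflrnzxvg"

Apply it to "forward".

The rule is to move the last 3 characters to the front (rotate right by 3).
So "forward" becomes "ardforw".

ardforw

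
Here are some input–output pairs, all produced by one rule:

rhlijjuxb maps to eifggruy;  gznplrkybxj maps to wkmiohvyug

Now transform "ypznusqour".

The transformation: shift every letter 3 places backward in the alphabet (wrapping around), then delete the first character.
Starting from "ypznusqour": after the first operation, "vmwkrpnlro"; after the second, "mwkrpnlro".

mwkrpnlro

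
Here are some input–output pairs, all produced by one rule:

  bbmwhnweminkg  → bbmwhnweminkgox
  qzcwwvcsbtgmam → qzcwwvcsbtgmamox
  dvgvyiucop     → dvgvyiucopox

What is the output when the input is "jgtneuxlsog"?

The transformation: append "ox".
Applying that to "jgtneuxlsog" gives "jgtneuxlsogox".

jgtneuxlsogox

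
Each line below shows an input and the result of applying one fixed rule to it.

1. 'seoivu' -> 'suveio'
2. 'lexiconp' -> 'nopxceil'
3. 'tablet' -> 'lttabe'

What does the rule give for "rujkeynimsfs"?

nrssuyefijkm

The pattern: sort the characters into alphabetical order, then swap the front and back halves of the string.
Applying both steps to "rujkeynimsfs": "efijkmnrssuy", then "nrssuyefijkm".
(Check on "lexiconp": → "ceilnopx" → "nopxceil" ✓)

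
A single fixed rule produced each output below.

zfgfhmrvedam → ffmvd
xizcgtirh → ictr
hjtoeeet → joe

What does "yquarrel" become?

The rule is to delete the last character, then keep every other character starting from the second (positions 2nd, 4th, 6th, ...).
Starting from "yquarrel": after the first operation, "yquarre"; after the second, "qar".

qar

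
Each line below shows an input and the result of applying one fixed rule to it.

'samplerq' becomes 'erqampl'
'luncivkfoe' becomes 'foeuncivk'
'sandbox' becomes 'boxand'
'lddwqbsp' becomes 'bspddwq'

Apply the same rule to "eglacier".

ierglac

The pattern: delete the first character, then move the last 3 characters to the front (rotate right by 3).
"eglacier" → "glacier" → "ierglac".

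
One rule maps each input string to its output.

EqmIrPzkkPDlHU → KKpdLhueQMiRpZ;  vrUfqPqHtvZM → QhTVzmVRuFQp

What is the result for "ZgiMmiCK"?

The pattern: swap the front and back halves of the string, then flip the case of every letter.
Applying both steps to "ZgiMmiCK": "miCKZgiM", then "MIckzGIm".
(Check on "EqmIrPzkkPDlHU": → "kkPDlHUEqmIrPz" → "KKpdLhueQMiRpZ" ✓)

MIckzGIm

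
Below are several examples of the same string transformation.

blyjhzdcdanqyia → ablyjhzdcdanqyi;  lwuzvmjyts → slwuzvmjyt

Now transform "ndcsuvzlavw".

wndcsuvzlav

Rule — move the last character to the front.
Doing the same to "ndcsuvzlavw": "wndcsuvzlav".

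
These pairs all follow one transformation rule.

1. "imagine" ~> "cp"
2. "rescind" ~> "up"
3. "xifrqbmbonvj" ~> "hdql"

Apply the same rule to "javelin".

xk

The rule is to shift every letter 2 places forward in the alphabet (wrapping around), then keep one character in every 3, starting at position 3 (positions 3rd, 6th, 9th, ...).
Starting from "javelin": after the first operation, "lcxgnkp"; after the second, "xk".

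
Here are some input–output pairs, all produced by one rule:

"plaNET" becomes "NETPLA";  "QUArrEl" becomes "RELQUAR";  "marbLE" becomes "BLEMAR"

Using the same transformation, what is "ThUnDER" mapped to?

The rule is to move the last 3 characters to the front (rotate right by 3), then convert every letter to uppercase.
On "ThUnDER" that produces "DERTHUN".

DERTHUN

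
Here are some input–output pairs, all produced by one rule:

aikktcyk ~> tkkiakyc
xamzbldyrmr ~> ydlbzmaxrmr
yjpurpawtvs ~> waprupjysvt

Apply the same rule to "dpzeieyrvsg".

ryeiezpdgsv

Each output is the input with this applied: move the last 3 characters to the front (rotate right by 3), then reverse the string.
Starting from "dpzeieyrvsg": after the first operation, "vsgdpzeieyr"; after the second, "ryeiezpdgsv".
(Check on "aikktcyk": → "cykaikkt" → "tkkiakyc" ✓)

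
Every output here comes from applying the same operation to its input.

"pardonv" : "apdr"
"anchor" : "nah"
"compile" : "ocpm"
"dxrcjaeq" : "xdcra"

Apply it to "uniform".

nufi

Looking at the pairs, the operation is to swap each adjacent pair of characters (1↔2, 3↔4, ...), then delete the last 3 characters.
Working it through for "uniform": intermediate "nufirom", final "nufi".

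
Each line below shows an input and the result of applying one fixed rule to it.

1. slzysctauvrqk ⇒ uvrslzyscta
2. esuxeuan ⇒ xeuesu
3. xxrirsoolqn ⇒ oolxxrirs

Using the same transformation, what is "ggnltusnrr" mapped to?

Each output is the input with this applied: delete the last 2 characters, then move the last 3 characters to the front (rotate right by 3).
Starting from "ggnltusnrr": after the first operation, "ggnltusn"; after the second, "usnggnlt".

usnggnlt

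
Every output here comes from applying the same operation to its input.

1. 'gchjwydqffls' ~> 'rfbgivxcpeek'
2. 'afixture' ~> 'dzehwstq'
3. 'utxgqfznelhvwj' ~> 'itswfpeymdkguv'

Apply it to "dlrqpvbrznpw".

Each output is the input with this applied: shift every letter 1 place backward in the alphabet (wrapping around), then move the last character to the front.
Working it through for "dlrqpvbrznpw": intermediate "ckqpouaqymov", final "vckqpouaqymo".
(Check on "utxgqfznelhvwj": → "tswfpeymdkguvi" → "itswfpeymdkguv" ✓)

vckqpouaqymo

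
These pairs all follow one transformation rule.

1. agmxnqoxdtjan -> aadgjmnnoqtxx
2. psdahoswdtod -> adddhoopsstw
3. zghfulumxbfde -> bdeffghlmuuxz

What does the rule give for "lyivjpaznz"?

The pattern: sort the characters into alphabetical order.
So "lyivjpaznz" becomes "aijlnpvyzz".

aijlnpvyzz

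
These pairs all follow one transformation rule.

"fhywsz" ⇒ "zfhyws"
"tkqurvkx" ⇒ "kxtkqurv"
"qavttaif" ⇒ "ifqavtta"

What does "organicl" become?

clorgani

Looking at the pairs, the operation is to move the first 2 characters to the end (rotate left by 2), then swap the front and back halves of the string.
Working it through for "organicl": intermediate "ganiclor", final "clorgani".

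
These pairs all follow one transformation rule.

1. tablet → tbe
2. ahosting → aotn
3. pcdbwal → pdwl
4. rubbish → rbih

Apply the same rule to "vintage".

vnae

In each case the input is transformed by: keep every other character starting from the first (positions 1st, 3rd, 5th, ...).
"vintage" → "vnae".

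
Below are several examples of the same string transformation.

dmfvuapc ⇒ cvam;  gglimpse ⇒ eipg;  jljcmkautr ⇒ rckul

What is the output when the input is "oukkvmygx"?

The rule is to keep every other character starting from the second (positions 2nd, 4th, 6th, ...), then swap the first and last characters.
Working it through for "oukkvmygx": intermediate "ukmg", final "gkmu".

gkmu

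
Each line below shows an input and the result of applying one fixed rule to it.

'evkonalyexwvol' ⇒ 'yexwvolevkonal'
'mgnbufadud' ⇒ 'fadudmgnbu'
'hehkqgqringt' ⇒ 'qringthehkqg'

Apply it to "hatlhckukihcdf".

Each output is the input with this applied: swap the front and back halves of the string.
For "hatlhckukihcdf" the result is "ukihcdfhatlhck".

ukihcdfhatlhck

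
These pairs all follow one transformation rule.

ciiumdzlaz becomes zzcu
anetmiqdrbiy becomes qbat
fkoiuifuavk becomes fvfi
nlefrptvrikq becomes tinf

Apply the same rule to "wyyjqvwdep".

Each output is the input with this applied: keep one character in every 3, starting at position 1 (positions 1st, 4th, 7th, ...), then swap the front and back halves of the string.
Working it through for "wyyjqvwdep": intermediate "wjwp", final "wpwj".

wpwj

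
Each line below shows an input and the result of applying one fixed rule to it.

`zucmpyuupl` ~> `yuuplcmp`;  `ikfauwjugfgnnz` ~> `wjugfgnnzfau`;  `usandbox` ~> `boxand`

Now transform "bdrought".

ghtrou

What's happening: delete the first 2 characters, then move the first 3 characters to the end (rotate left by 3).
Working it through for "bdrought": intermediate "rought", final "ghtrou".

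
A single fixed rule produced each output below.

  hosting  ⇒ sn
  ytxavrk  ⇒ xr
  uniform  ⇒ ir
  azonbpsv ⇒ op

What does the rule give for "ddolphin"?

The transformation: keep one character in every 3, starting at position 3 (positions 3rd, 6th, 9th, ...).
So "ddolphin" becomes "oh".

oh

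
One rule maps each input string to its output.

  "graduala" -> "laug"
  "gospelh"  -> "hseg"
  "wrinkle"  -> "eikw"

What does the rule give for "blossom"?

mosb

The rule is to keep every other character starting from the first (positions 1st, 3rd, 5th, ...), then swap the first and last characters.
"blossom" → "bosm" → "mosb".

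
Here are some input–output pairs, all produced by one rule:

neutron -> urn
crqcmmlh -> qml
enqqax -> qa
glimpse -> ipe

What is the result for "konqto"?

Rule — delete the first character, then keep every other character starting from the second (positions 2nd, 4th, 6th, ...).
Starting from "konqto": after the first operation, "onqto"; after the second, "nt".

nt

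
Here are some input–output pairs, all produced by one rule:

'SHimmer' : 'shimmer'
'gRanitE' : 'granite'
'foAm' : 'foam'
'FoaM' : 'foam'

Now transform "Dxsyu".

dxsyu

The pattern: convert every letter to lowercase.
Doing the same to "Dxsyu": "dxsyu".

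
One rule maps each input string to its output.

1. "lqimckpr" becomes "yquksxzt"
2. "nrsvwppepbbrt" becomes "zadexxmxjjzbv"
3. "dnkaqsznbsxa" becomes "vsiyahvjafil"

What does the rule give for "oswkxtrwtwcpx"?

The pattern: move the first character to the end, then shift every letter 8 places forward in the alphabet (wrapping around).
"oswkxtrwtwcpx" → "swkxtrwtwcpxo" → "aesfbzebekxfw".

aesfbzebekxfw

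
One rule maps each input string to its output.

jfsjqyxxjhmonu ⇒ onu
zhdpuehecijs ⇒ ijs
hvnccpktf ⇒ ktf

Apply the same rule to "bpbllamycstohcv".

hcv

Looking at the pairs, the operation is to keep only the last 3 characters.
So "bpbllamycstohcv" becomes "hcv".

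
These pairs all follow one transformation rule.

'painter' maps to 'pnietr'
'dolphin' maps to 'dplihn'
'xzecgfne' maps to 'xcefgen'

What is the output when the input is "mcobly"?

mboyl

What's happening: swap each adjacent pair of characters (1↔2, 3↔4, ...), then delete the first character.
On "mcobly": the first step gives "cmboyl", and the second then gives "mboyl".
(Check on "painter": → "apnietr" → "pnietr" ✓)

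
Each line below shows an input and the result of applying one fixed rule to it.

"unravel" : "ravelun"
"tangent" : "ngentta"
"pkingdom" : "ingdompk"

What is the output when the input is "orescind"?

escindor

Rule — move the first 2 characters to the end (rotate left by 2).
"orescind" → "escindor".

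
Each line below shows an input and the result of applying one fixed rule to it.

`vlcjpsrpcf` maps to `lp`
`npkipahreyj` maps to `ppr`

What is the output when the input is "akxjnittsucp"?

The transformation: delete the last 3 characters, then keep one character in every 3, starting at position 2 (positions 2nd, 5th, 8th, ...).
For "akxjnittsucp", step one produces "akxjnitts"; step two turns that into "knt".

knt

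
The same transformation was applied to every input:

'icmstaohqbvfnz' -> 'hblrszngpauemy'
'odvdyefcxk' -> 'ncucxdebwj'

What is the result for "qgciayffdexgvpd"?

pfbhzxeecdwfuoc

In each case the input is transformed by: shift every letter 1 place backward in the alphabet (wrapping around).
Applying that to "qgciayffdexgvpd" gives "pfbhzxeecdwfuoc".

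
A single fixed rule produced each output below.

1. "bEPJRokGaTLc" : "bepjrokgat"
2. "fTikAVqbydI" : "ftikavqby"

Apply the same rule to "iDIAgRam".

In each case the input is transformed by: delete the last 2 characters, then convert every letter to lowercase.
"iDIAgRam" → "iDIAgR" → "idiagr".

idiagr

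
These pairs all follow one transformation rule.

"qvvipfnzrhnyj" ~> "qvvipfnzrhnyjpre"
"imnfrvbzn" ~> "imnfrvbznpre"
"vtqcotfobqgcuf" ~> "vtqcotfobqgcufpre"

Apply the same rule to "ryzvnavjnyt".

What's happening: append "pre".
"ryzvnavjnyt" → "ryzvnavjnytpre".

ryzvnavjnytpre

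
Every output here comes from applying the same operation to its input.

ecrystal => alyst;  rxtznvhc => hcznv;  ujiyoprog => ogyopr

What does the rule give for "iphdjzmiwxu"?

xudjzmiw

The rule is to delete the first 3 characters, then move the last 2 characters to the front (rotate right by 2).
On "iphdjzmiwxu": the first step gives "djzmiwxu", and the second then gives "xudjzmiw".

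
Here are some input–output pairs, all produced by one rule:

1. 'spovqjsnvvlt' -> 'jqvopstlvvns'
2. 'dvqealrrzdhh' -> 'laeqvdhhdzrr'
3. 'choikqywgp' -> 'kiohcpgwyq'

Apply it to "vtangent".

natvtneg

The transformation: reverse the string, then swap the front and back halves of the string.
Starting from "vtangent": after the first operation, "tnegnatv"; after the second, "natvtneg".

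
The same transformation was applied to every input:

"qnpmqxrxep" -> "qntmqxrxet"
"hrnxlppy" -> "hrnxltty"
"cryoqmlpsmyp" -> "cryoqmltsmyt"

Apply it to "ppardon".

In each case the input is transformed by: replace every "p" with "t".
Doing the same to "ppardon": "ttardon".

ttardon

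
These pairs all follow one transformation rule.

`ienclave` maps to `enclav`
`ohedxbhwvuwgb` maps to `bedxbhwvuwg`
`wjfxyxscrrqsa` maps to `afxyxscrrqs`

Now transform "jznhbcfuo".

The pattern: delete the first 2 characters, then move the last character to the front.
Starting from "jznhbcfuo": after the first operation, "nhbcfuo"; after the second, "onhbcfu".

onhbcfu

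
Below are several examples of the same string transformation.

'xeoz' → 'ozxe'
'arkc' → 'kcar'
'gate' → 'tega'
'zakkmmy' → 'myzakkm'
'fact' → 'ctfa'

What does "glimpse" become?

What's happening: move the last 2 characters to the front (rotate right by 2).
For "glimpse" the result is "seglimp".

seglimp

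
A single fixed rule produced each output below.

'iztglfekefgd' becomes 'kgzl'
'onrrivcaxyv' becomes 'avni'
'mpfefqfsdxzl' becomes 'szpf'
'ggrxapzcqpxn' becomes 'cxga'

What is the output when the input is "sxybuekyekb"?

ybxu

What's happening: keep one character in every 3, starting at position 2 (positions 2nd, 5th, 8th, ...), then move the first 2 characters to the end (rotate left by 2).
On "sxybuekyekb": the first step gives "xuyb", and the second then gives "ybxu".
(Check on "mpfefqfsdxzl": → "pfsz" → "szpf" ✓)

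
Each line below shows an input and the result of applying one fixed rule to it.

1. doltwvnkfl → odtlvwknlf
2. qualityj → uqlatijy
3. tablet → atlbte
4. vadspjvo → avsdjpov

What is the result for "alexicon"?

What's happening: swap each adjacent pair of characters (1↔2, 3↔4, ...).
For "alexicon" the result is "laxecino".

laxecino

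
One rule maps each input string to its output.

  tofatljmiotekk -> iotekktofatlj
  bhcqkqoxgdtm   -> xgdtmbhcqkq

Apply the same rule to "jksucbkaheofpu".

Looking at the pairs, the operation is to swap the front and back halves of the string, then delete the first character.
So "jksucbkaheofpu" becomes "heofpujksucbk".

heofpujksucbk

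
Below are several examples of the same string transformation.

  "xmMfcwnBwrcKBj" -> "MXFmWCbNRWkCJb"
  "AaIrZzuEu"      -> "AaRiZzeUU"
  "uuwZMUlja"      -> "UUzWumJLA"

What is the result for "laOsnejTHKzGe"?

ALSoENtJkhgZE

The rule is to flip the case of every letter, then swap each adjacent pair of characters (1↔2, 3↔4, ...).
For "laOsnejTHKzGe", step one produces "LAoSNEJthkZgE"; step two turns that into "ALSoENtJkhgZE".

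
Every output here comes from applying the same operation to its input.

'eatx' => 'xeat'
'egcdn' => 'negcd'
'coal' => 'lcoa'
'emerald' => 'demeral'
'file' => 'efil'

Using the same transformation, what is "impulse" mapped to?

The transformation: move the last character to the front.
Doing the same to "impulse": "eimpuls".

eimpuls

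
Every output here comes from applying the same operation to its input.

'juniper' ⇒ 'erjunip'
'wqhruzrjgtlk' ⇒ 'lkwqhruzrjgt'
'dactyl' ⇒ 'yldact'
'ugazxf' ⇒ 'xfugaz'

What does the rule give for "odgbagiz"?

The rule is to move the last 2 characters to the front (rotate right by 2).
"odgbagiz" → "izodgbag".

izodgbag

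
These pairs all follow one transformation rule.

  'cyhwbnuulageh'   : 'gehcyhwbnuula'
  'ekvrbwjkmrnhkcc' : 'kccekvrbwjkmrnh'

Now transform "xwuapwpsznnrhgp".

hgpxwuapwpsznnr

Looking at the pairs, the operation is to move the last 3 characters to the front (rotate right by 3).
"xwuapwpsznnrhgp" → "hgpxwuapwpsznnr".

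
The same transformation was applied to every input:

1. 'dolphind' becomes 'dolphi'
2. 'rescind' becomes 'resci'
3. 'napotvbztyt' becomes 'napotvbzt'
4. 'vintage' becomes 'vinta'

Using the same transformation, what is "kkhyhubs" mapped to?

What's happening: delete the last 2 characters.
Doing the same to "kkhyhubs": "kkhyhu".

kkhyhu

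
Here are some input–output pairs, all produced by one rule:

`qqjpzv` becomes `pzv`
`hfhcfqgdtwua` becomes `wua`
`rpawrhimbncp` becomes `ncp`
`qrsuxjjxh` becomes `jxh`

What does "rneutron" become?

What's happening: keep only the last 3 characters.
So "rneutron" becomes "ron".

ron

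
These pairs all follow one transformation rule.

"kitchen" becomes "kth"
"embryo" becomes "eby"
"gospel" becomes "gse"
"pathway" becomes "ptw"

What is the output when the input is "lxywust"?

lyu

Looking at the pairs, the operation is to swap each adjacent pair of characters (1↔2, 3↔4, ...), then keep every other character starting from the second (positions 2nd, 4th, 6th, ...).
For "lxywust", step one produces "xlwysut"; step two turns that into "lyu".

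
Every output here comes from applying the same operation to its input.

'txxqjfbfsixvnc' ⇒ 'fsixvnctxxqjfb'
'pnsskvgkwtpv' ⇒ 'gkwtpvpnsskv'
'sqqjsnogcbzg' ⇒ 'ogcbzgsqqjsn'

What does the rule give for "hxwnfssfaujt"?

sfaujthxwnfs

Rule — swap the front and back halves of the string.
For "hxwnfssfaujt" the result is "sfaujthxwnfs".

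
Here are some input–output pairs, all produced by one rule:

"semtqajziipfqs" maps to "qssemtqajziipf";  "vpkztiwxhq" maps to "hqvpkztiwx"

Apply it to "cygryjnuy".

uycygryjn

The rule is to move the last 2 characters to the front (rotate right by 2).
For "cygryjnuy" the result is "uycygryjn".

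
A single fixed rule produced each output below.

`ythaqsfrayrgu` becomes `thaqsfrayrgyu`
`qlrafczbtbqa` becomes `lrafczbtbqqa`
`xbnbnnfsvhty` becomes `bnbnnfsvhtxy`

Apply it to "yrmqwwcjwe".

rmqwwcjwye

The rule is to swap the first and last characters, then move the first character to the end.
On "yrmqwwcjwe": the first step gives "ermqwwcjwy", and the second then gives "rmqwwcjwye".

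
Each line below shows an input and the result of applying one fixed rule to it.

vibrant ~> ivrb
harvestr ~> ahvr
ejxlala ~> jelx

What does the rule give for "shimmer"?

hsmi

The rule is to swap each adjacent pair of characters (1↔2, 3↔4, ...), then keep only the first 4 characters.
On "shimmer": the first step gives "hsmiemr", and the second then gives "hsmi".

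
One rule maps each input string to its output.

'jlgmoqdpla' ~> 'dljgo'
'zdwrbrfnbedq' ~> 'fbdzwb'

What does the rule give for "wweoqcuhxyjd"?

In each case the input is transformed by: keep every other character starting from the first (positions 1st, 3rd, 5th, ...), then move the first 3 characters to the end (rotate left by 3).
Applying both steps to "wweoqcuhxyjd": "wequxj", then "uxjweq".

uxjweq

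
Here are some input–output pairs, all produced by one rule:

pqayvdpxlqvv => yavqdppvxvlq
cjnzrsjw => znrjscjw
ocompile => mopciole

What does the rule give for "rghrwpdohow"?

Each output is the input with this applied: move the first 3 characters to the end (rotate left by 3), then take characters alternately from the front and the back (1st, last, 2nd, 2nd-last, ...).
Starting from "rghrwpdohow": after the first operation, "rwpdohowrgh"; after the second, "rhwgprdwooh".
(Check on "cjnzrsjw": → "zrsjwcjn" → "znrjscjw" ✓)

rhwgprdwooh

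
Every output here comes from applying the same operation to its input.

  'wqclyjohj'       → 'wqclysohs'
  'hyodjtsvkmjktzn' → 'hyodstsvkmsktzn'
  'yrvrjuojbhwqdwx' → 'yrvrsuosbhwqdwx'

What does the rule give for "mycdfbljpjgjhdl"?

mycdfblspsgshdl

Looking at the pairs, the operation is to replace every "j" with "s".
Applying that to "mycdfbljpjgjhdl" gives "mycdfblspsgshdl".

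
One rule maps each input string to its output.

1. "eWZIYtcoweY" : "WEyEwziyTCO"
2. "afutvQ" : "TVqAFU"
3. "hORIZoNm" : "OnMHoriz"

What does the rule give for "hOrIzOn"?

ZoNHoRi

The rule is to move the last 3 characters to the front (rotate right by 3), then flip the case of every letter.
For "hOrIzOn" the result is "ZoNHoRi".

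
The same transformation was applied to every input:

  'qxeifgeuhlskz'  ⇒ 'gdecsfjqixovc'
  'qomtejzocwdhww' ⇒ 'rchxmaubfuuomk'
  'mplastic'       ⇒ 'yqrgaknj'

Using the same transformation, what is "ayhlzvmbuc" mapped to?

jxtkzsaywf

The rule is to move the first 3 characters to the end (rotate left by 3), then shift every letter 2 places backward in the alphabet (wrapping around).
For "ayhlzvmbuc", step one produces "lzvmbucayh"; step two turns that into "jxtkzsaywf".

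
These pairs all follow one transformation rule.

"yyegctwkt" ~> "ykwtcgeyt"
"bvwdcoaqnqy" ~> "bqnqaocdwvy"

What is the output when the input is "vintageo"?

The rule is to swap the first and last characters, then reverse the string.
For "vintageo", step one produces "ointagev"; step two turns that into "vegatnio".
(Check on "bvwdcoaqnqy": → "yvwdcoaqnqb" → "bqnqaocdwvy" ✓)

vegatnio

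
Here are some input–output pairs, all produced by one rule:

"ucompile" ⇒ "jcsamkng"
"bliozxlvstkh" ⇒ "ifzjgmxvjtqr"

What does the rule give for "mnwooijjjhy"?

fwklummghhh

Rule — move the last 2 characters to the front (rotate right by 2), then shift every letter 2 places backward in the alphabet (wrapping around).
Applying that to "mnwooijjjhy" gives "fwklummghhh".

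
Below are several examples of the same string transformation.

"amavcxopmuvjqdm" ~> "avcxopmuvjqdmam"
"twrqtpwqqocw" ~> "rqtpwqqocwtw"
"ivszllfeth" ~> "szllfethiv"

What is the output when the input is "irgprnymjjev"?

Looking at the pairs, the operation is to move the first 2 characters to the end (rotate left by 2).
"irgprnymjjev" → "gprnymjjevir".

gprnymjjevir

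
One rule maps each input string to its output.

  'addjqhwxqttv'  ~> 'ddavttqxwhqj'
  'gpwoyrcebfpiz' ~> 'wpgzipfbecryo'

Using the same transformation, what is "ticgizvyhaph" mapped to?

Rule — reverse the string, then move the last 3 characters to the front (rotate right by 3).
Starting from "ticgizvyhaph": after the first operation, "hpahyvzigcit"; after the second, "cithpahyvzig".
(Check on "gpwoyrcebfpiz": → "zipfbecryowpg" → "wpgzipfbecryo" ✓)

cithpahyvzig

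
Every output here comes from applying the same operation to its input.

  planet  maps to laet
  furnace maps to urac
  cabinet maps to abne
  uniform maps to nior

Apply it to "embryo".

mbyo

The pattern: double every character, then keep one character in every 3, starting at position 3 (positions 3rd, 6th, 9th, ...).
On "embryo": the first step gives "eemmbbrryyoo", and the second then gives "mbyo".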